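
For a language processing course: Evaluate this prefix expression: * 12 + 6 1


Parsing prefix expression: * 12 + 6 1
Step 1: Innermost operation '+ 6 1'
  6 + 1 = 7
Step 2: Outer operation '* 12 [7]'
  12 * 7 = 84

84


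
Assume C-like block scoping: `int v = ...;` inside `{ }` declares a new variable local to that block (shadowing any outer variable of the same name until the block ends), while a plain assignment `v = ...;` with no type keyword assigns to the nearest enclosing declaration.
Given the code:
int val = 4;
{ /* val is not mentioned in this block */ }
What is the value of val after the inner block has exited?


Analyzing scoping rules:
Outer scope: declares val = 4
Inner block: val is neither redeclared nor assigned -> unchanged
After the block -> 4
Result: 4

4


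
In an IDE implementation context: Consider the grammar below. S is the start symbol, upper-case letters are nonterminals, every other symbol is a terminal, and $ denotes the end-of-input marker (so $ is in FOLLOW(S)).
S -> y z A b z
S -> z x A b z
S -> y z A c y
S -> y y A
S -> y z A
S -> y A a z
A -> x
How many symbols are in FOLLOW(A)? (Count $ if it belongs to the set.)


S is the start symbol and does not occur in any rule body, so FOLLOW(S) = {$}.
Examining every occurrence of A in a rule body:
  S -> y z A b z : A is followed by terminal 'b' -> add 'b'
  S -> z x A b z : A is followed by terminal 'b' -> add 'b' (already in the set)
  S -> y z A c y : A is followed by terminal 'c' -> add 'c'
  S -> y y A : A is at the right end -> add FOLLOW(S) = {$}
  S -> y z A : A is at the right end -> add FOLLOW(S) = {$} (already in the set)
  S -> y A a z : A is followed by terminal 'a' -> add 'a'
  A -> x : A does not occur in the body -> contributes nothing
FOLLOW(A) = {a, b, c, $}
Count: 4

4


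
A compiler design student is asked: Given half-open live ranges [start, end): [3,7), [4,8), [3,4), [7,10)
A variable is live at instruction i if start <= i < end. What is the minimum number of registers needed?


Live ranges:
  Var0: [3, 7)
  Var1: [4, 8)
  Var2: [3, 4)
  Var3: [7, 10)
Sweep-line events (position, delta, active):
  pos=3 start -> active=1
  pos=3 start -> active=2
  pos=4 end -> active=1
  pos=4 start -> active=2
  pos=7 end -> active=1
  pos=7 start -> active=2
  pos=8 end -> active=1
  pos=10 end -> active=0
Maximum simultaneous active: 2
Minimum registers needed: 2

2


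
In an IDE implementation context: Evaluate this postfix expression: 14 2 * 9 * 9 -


Processing tokens left to right:
Push 14, Push 2
Pop 14 and 2, compute 14 * 2 = 28, push 28
Push 9
Pop 28 and 9, compute 28 * 9 = 252, push 252
Push 9
Pop 252 and 9, compute 252 - 9 = 243, push 243
Stack result: 243

243


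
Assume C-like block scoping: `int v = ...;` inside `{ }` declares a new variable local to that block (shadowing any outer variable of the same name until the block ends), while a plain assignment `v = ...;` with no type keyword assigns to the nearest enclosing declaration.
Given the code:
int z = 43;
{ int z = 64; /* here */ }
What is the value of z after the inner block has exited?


Analyzing scoping rules:
Outer scope: declares z = 43
Inner block: 'int z = 64;' declares a NEW z that shadows the outer one
When the block exits the inner z goes out of scope; the outer z was never modified -> 43
Result: 43

43


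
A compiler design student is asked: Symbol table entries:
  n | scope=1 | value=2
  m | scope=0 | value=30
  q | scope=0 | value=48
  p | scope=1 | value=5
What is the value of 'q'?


Searching symbol table for 'q':
  n | scope=1 | value=2
  m | scope=0 | value=30
  q | scope=0 | value=48 <- MATCH
  p | scope=1 | value=5
Found 'q' at scope 0 with value 48

48


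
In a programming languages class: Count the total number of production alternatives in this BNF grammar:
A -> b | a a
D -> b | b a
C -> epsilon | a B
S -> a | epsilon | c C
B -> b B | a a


Counting alternatives per rule:
  A: 2 alternative(s)
  D: 2 alternative(s)
  C: 2 alternative(s)
  S: 3 alternative(s)
  B: 2 alternative(s)
Sum: 2 + 2 + 2 + 3 + 2 = 11

11


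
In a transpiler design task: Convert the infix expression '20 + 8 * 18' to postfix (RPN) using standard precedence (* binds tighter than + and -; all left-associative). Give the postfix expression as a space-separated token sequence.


Applying the shunting-yard algorithm:
  Operand 20 -> output
  Push '+' onto operator stack -> op-stack: [+]
  Operand 8 -> output
  Push '*' onto operator stack -> op-stack: [+, *]
  Operand 18 -> output
  End of input: pop '*' to output
  End of input: pop '+' to output
Postfix result: 20 8 18 * +

20 8 18 * +


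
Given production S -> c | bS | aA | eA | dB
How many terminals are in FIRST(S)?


Production: S -> c | bS | aA | eA | dB
Examining each alternative for leading terminals:
  S -> c : first terminal = 'c'
  S -> bS : first terminal = 'b'
  S -> aA : first terminal = 'a'
  S -> eA : first terminal = 'e'
  S -> dB : first terminal = 'd'
FIRST(S) = {a, b, c, d, e}
Count: 5

5


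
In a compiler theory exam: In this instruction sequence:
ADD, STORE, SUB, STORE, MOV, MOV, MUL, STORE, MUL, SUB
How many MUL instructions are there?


Scanning instruction sequence for MUL:
  Position 1: ADD
  Position 2: STORE
  Position 3: SUB
  Position 4: STORE
  Position 5: MOV
  Position 6: MOV
  Position 7: MUL <- MATCH
  Position 8: STORE
  Position 9: MUL <- MATCH
  Position 10: SUB
Matches at positions: [7, 9]
Total MUL count: 2

2


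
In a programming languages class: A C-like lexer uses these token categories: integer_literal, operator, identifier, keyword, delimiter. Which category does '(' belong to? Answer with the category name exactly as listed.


Token: '('
Checking categories:
  identifier: no
  integer_literal: no
  operator: no
  keyword: no
  delimiter: YES
Category: delimiter

delimiter


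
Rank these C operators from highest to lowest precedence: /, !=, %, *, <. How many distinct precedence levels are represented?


Looking up precedence for each operator:
  / -> precedence 6
  != -> precedence 3
  % -> precedence 6
  * -> precedence 6
  < -> precedence 4
Sorted highest to lowest: /, %, *, <, !=
Distinct precedence values: [6, 4, 3]
Number of distinct levels: 3

3


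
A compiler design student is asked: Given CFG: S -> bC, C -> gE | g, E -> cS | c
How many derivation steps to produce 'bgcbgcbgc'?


Grammar: S -> bC, C -> gE | g, E -> cS | c
Deriving 'bgcbgcbgc':
Step 1: S -> bC => bC
Step 2: C -> gE => bgE
Step 3: E -> cS => bgcS
Step 4: S -> bC => bgcbC
Step 5: C -> gE => bgcbgE
Step 6: E -> cS => bgcbgcS
Step 7: S -> bC => bgcbgcbC
Step 8: C -> gE => bgcbgcbgE
Step 9: E -> c => bgcbgcbgc
Total derivation steps: 9

9


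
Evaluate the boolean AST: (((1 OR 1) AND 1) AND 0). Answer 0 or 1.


Step 1: Evaluate inner node
  1 OR 1 = 1
Step 2: Evaluate next node
  1 AND 1 = 1
Step 3: Evaluate root node
  1 AND 0 = 0

0


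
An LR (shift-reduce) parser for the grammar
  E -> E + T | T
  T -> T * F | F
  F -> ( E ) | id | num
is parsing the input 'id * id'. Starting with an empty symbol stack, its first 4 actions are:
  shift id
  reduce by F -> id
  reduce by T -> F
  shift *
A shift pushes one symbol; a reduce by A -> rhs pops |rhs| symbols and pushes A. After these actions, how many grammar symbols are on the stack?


Tracking the symbol stack through each action:
  Action 1: shift 'id' : push -> stack = [id] (size 1)
  Action 2: reduce by F -> id : pop 1, push F -> stack = [F] (size 1)
  Action 3: reduce by T -> F : pop 1, push T -> stack = [T] (size 1)
  Action 4: shift '*' : push -> stack = [T, *] (size 2)
Final stack size: 2

2


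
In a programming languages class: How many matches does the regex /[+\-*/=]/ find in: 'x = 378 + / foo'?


Pattern: /[+\-*/=]/ (operators)
Input: 'x = 378 + / foo'
Scanning for matches:
  Match 1: '='
  Match 2: '+'
  Match 3: '/'
Total matches: 3

3


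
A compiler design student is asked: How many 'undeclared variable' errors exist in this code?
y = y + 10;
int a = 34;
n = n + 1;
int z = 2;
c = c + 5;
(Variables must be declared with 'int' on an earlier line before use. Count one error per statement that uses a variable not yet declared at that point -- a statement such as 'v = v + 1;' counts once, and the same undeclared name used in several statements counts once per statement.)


Scanning code line by line:
  Line 1: use 'y' -> ERROR (undeclared)
  Line 2: declare 'a' -> declared = ['a']
  Line 3: use 'n' -> ERROR (undeclared)
  Line 4: declare 'z' -> declared = ['a', 'z']
  Line 5: use 'c' -> ERROR (undeclared)
Total undeclared variable errors: 3

3


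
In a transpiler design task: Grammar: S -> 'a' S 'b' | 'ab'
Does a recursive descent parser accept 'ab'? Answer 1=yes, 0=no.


Grammar accepts strings of the form a^n b^n (n >= 1)
Word: 'ab'
Counting: 1 a's and 1 b's
Check: 1 == 1? Yes
Derivation (S -> aSb applied 0 time(s), then S -> ab): S => ab
Accepted

1


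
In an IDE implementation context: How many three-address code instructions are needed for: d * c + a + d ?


Expression: d * c + a + d
Generating three-address code (respecting * over +/- precedence):
  Instruction 1: t1 = d * c
  Instruction 2: t2 = t1 + a
  Instruction 3: t3 = t2 + d
Total instructions: 3

3


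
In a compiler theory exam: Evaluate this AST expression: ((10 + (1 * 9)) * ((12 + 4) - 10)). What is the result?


Expression: ((10 + (1 * 9)) * ((12 + 4) - 10))
Evaluating step by step:
  1 * 9 = 9
  10 + 9 = 19
  12 + 4 = 16
  16 - 10 = 6
  19 * 6 = 114
Result: 114

114


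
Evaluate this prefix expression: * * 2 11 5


Parsing prefix expression: * * 2 11 5
Step 1: Innermost operation '* 2 11'
  2 * 11 = 22
Step 2: Outer operation '* [22] 5'
  22 * 5 = 110

110


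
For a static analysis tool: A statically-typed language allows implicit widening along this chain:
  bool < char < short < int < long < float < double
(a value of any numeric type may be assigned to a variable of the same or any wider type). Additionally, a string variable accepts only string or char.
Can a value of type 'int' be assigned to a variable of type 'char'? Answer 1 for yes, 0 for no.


Target variable type: char
Source value type: int
Numeric ranks: int=3, char=1
Widening allowed iff rank(source) <= rank(target): 3 <= 1? No
Result: 0

0


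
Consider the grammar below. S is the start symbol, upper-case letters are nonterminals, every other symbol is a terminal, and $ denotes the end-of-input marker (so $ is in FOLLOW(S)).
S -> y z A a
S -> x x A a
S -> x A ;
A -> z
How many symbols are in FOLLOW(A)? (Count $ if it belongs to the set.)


S is the start symbol and does not occur in any rule body, so FOLLOW(S) = {$}.
Examining every occurrence of A in a rule body:
  S -> y z A a : A is followed by terminal 'a' -> add 'a'
  S -> x x A a : A is followed by terminal 'a' -> add 'a' (already in the set)
  S -> x A ; : A is followed by terminal ';' -> add ';'
  A -> z : A does not occur in the body -> contributes nothing
FOLLOW(A) = {;, a}
Count: 2

2


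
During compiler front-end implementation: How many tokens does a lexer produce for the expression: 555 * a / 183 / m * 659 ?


Scanning '555 * a / 183 / m * 659'
Token 1: '555' -> integer_literal
Token 2: '*' -> operator
Token 3: 'a' -> identifier
Token 4: '/' -> operator
Token 5: '183' -> integer_literal
Token 6: '/' -> operator
Token 7: 'm' -> identifier
Token 8: '*' -> operator
Token 9: '659' -> integer_literal
Total tokens: 9

9


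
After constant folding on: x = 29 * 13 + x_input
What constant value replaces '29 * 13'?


Identifying constant sub-expression:
  Original: x = 29 * 13 + x_input
  29 and 13 are both compile-time constants
  Evaluating: 29 * 13 = 377
  After folding: x = 377 + x_input

377


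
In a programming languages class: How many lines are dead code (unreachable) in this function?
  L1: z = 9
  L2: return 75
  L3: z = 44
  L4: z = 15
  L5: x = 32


Analyzing control flow:
  L1: reachable (before return)
  L2: reachable (return statement)
  L3: DEAD (after return at L2)
  L4: DEAD (after return at L2)
  L5: DEAD (after return at L2)
Return at L2, total lines = 5
Dead lines: L3 through L5
Count: 3

3


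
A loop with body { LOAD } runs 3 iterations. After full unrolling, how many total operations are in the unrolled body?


Loop body operations: LOAD (1 op per iteration)
Unrolling 3 iterations:
  Iteration 1: LOAD (1 ops)
  Iteration 2: LOAD (1 ops)
  Iteration 3: LOAD (1 ops)
Total: 3 iterations * 1 ops/iter = 3 operations

3


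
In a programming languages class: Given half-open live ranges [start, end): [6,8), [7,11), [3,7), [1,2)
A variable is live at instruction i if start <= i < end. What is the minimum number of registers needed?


Live ranges:
  Var0: [6, 8)
  Var1: [7, 11)
  Var2: [3, 7)
  Var3: [1, 2)
Sweep-line events (position, delta, active):
  pos=1 start -> active=1
  pos=2 end -> active=0
  pos=3 start -> active=1
  pos=6 start -> active=2
  pos=7 end -> active=1
  pos=7 start -> active=2
  pos=8 end -> active=1
  pos=11 end -> active=0
Maximum simultaneous active: 2
Minimum registers needed: 2

2


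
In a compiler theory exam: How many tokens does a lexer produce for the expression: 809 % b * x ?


Scanning '809 % b * x'
Token 1: '809' -> integer_literal
Token 2: '%' -> operator
Token 3: 'b' -> identifier
Token 4: '*' -> operator
Token 5: 'x' -> identifier
Total tokens: 5

5


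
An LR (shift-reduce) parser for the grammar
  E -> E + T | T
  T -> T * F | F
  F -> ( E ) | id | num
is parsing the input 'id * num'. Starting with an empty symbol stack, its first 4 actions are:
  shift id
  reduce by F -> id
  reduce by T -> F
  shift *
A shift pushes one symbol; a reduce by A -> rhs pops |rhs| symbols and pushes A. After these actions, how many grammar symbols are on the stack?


Tracking the symbol stack through each action:
  Action 1: shift 'id' : push -> stack = [id] (size 1)
  Action 2: reduce by F -> id : pop 1, push F -> stack = [F] (size 1)
  Action 3: reduce by T -> F : pop 1, push T -> stack = [T] (size 1)
  Action 4: shift '*' : push -> stack = [T, *] (size 2)
Final stack size: 2

2


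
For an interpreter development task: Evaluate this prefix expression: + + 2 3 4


Parsing prefix expression: + + 2 3 4
Step 1: Innermost operation '+ 2 3'
  2 + 3 = 5
Step 2: Outer operation '+ [5] 4'
  5 + 4 = 9

9


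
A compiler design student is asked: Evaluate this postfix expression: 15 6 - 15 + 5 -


Processing tokens left to right:
Push 15, Push 6
Pop 15 and 6, compute 15 - 6 = 9, push 9
Push 15
Pop 9 and 15, compute 9 + 15 = 24, push 24
Push 5
Pop 24 and 5, compute 24 - 5 = 19, push 19
Stack result: 19

19


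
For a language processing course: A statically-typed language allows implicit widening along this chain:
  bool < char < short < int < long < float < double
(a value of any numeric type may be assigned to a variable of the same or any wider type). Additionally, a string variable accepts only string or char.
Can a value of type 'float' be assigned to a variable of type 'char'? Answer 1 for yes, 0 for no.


Target variable type: char
Source value type: float
Numeric ranks: float=5, char=1
Widening allowed iff rank(source) <= rank(target): 5 <= 1? No
Result: 0

0


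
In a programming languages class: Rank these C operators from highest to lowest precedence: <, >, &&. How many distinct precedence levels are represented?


Looking up precedence for each operator:
  < -> precedence 4
  > -> precedence 4
  && -> precedence 2
Sorted highest to lowest: <, >, &&
Distinct precedence values: [4, 2]
Number of distinct levels: 2

2


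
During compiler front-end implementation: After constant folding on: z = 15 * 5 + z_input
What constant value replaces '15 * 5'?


Identifying constant sub-expression:
  Original: z = 15 * 5 + z_input
  15 and 5 are both compile-time constants
  Evaluating: 15 * 5 = 75
  After folding: z = 75 + z_input

75


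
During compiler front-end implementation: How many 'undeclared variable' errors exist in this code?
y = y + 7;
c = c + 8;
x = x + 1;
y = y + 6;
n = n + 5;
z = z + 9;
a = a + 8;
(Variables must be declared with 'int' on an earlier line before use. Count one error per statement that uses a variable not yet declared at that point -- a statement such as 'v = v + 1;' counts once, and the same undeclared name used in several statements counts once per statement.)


Scanning code line by line:
  Line 1: use 'y' -> ERROR (undeclared)
  Line 2: use 'c' -> ERROR (undeclared)
  Line 3: use 'x' -> ERROR (undeclared)
  Line 4: use 'y' -> ERROR (undeclared)
  Line 5: use 'n' -> ERROR (undeclared)
  Line 6: use 'z' -> ERROR (undeclared)
  Line 7: use 'a' -> ERROR (undeclared)
Total undeclared variable errors: 7

7


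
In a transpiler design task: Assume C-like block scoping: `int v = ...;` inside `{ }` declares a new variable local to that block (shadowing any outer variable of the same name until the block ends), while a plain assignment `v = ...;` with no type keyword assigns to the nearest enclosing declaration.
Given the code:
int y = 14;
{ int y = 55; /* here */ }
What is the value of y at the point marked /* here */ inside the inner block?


Analyzing scoping rules:
Outer scope: declares y = 14
Inner block: 'int y = 55;' declares a NEW y that shadows the outer one
Inside the block the inner declaration is in scope -> 55
Result: 55

55


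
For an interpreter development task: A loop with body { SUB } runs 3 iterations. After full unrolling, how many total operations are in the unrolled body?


Loop body operations: SUB (1 op per iteration)
Unrolling 3 iterations:
  Iteration 1: SUB (1 ops)
  Iteration 2: SUB (1 ops)
  Iteration 3: SUB (1 ops)
Total: 3 iterations * 1 ops/iter = 3 operations

3


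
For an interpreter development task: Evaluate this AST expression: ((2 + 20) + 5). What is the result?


Expression: ((2 + 20) + 5)
Evaluating step by step:
  2 + 20 = 22
  22 + 5 = 27
Result: 27

27


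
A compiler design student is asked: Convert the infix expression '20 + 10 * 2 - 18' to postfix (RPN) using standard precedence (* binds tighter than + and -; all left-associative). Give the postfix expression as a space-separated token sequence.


Applying the shunting-yard algorithm:
  Operand 20 -> output
  Push '+' onto operator stack -> op-stack: [+]
  Operand 10 -> output
  Push '*' onto operator stack -> op-stack: [+, *]
  Operand 2 -> output
  See '-' (prec 1); top '*' (prec 2) >= it -> pop '*' to output
  See '-' (prec 1); top '+' (prec 1) >= it -> pop '+' to output
  Push '-' onto operator stack -> op-stack: [-]
  Operand 18 -> output
  End of input: pop '-' to output
Postfix result: 20 10 2 * + 18 -

20 10 2 * + 18 -


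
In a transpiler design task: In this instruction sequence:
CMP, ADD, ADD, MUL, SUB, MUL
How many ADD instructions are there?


Scanning instruction sequence for ADD:
  Position 1: CMP
  Position 2: ADD <- MATCH
  Position 3: ADD <- MATCH
  Position 4: MUL
  Position 5: SUB
  Position 6: MUL
Matches at positions: [2, 3]
Total ADD count: 2

2


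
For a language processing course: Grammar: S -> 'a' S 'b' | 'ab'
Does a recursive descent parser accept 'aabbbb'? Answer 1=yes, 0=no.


Grammar accepts strings of the form a^n b^n (n >= 1)
Word: 'aabbbb'
Counting: 2 a's and 4 b's
Check: 2 == 4? No
Mismatch: a-count != b-count
Rejected

0


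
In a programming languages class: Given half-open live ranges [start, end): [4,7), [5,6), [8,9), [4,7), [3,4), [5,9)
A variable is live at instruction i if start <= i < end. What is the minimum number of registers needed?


Live ranges:
  Var0: [4, 7)
  Var1: [5, 6)
  Var2: [8, 9)
  Var3: [4, 7)
  Var4: [3, 4)
  Var5: [5, 9)
Sweep-line events (position, delta, active):
  pos=3 start -> active=1
  pos=4 end -> active=0
  pos=4 start -> active=1
  pos=4 start -> active=2
  pos=5 start -> active=3
  pos=5 start -> active=4
  pos=6 end -> active=3
  pos=7 end -> active=2
  pos=7 end -> active=1
  pos=8 start -> active=2
  pos=9 end -> active=1
  pos=9 end -> active=0
Maximum simultaneous active: 4
Minimum registers needed: 4

4


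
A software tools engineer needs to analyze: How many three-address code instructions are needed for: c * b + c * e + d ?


Expression: c * b + c * e + d
Generating three-address code (respecting * over +/- precedence):
  Instruction 1: t1 = c * b
  Instruction 2: t2 = c * e
  Instruction 3: t3 = t1 + t2
  Instruction 4: t4 = t3 + d
Total instructions: 4

4


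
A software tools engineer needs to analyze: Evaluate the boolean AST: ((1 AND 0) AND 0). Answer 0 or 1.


Step 1: Evaluate inner node
  1 AND 0 = 0
Step 2: Evaluate root node
  0 AND 0 = 0

0


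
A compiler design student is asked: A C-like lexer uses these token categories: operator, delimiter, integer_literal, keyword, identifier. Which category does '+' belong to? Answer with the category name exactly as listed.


Token: '+'
Checking categories:
  identifier: no
  integer_literal: no
  operator: YES
  keyword: no
  delimiter: no
Category: operator

operator


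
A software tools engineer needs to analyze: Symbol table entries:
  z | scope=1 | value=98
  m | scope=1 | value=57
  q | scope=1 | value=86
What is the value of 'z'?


Searching symbol table for 'z':
  z | scope=1 | value=98 <- MATCH
  m | scope=1 | value=57
  q | scope=1 | value=86
Found 'z' at scope 1 with value 98

98


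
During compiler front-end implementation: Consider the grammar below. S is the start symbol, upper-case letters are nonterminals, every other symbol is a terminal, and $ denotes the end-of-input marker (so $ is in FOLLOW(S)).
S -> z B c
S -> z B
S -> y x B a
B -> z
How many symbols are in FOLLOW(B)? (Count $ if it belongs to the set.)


S is the start symbol and does not occur in any rule body, so FOLLOW(S) = {$}.
Examining every occurrence of B in a rule body:
  S -> z B c : B is followed by terminal 'c' -> add 'c'
  S -> z B : B is at the right end -> add FOLLOW(S) = {$}
  S -> y x B a : B is followed by terminal 'a' -> add 'a'
  B -> z : B does not occur in the body -> contributes nothing
FOLLOW(B) = {a, c, $}
Count: 3

3


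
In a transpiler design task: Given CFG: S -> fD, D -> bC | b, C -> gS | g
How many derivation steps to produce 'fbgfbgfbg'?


Grammar: S -> fD, D -> bC | b, C -> gS | g
Deriving 'fbgfbgfbg':
Step 1: S -> fD => fD
Step 2: D -> bC => fbC
Step 3: C -> gS => fbgS
Step 4: S -> fD => fbgfD
Step 5: D -> bC => fbgfbC
Step 6: C -> gS => fbgfbgS
Step 7: S -> fD => fbgfbgfD
Step 8: D -> bC => fbgfbgfbC
Step 9: C -> g => fbgfbgfbg
Total derivation steps: 9

9


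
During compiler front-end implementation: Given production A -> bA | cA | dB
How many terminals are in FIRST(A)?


Production: A -> bA | cA | dB
Examining each alternative for leading terminals:
  A -> bA : first terminal = 'b'
  A -> cA : first terminal = 'c'
  A -> dB : first terminal = 'd'
FIRST(A) = {b, c, d}
Count: 3

3


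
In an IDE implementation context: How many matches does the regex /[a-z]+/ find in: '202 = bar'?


Pattern: /[a-z]+/ (identifiers)
Input: '202 = bar'
Scanning for matches:
  Match 1: 'bar'
Total matches: 1

1


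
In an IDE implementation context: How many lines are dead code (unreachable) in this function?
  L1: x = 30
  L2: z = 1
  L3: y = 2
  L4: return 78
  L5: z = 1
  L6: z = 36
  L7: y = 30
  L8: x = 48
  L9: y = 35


Analyzing control flow:
  L1: reachable (before return)
  L2: reachable (before return)
  L3: reachable (before return)
  L4: reachable (return statement)
  L5: DEAD (after return at L4)
  L6: DEAD (after return at L4)
  L7: DEAD (after return at L4)
  L8: DEAD (after return at L4)
  L9: DEAD (after return at L4)
Return at L4, total lines = 9
Dead lines: L5 through L9
Count: 5

5


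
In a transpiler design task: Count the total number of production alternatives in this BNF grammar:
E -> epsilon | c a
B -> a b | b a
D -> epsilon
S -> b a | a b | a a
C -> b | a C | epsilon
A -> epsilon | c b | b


Counting alternatives per rule:
  E: 2 alternative(s)
  B: 2 alternative(s)
  D: 1 alternative(s)
  S: 3 alternative(s)
  C: 3 alternative(s)
  A: 3 alternative(s)
Sum: 2 + 2 + 1 + 3 + 3 + 3 = 14

14


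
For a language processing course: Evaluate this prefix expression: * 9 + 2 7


Parsing prefix expression: * 9 + 2 7
Step 1: Innermost operation '+ 2 7'
  2 + 7 = 9
Step 2: Outer operation '* 9 [9]'
  9 * 9 = 81

81


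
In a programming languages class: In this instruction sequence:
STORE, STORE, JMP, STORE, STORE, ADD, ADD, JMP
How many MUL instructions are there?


Scanning instruction sequence for MUL:
  Position 1: STORE
  Position 2: STORE
  Position 3: JMP
  Position 4: STORE
  Position 5: STORE
  Position 6: ADD
  Position 7: ADD
  Position 8: JMP
Matches at positions: []
Total MUL count: 0

0


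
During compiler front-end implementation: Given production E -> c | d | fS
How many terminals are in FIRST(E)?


Production: E -> c | d | fS
Examining each alternative for leading terminals:
  E -> c : first terminal = 'c'
  E -> d : first terminal = 'd'
  E -> fS : first terminal = 'f'
FIRST(E) = {c, d, f}
Count: 3

3


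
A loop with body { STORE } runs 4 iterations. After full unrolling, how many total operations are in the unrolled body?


Loop body operations: STORE (1 op per iteration)
Unrolling 4 iterations:
  Iteration 1: STORE (1 ops)
  Iteration 2: STORE (1 ops)
  Iteration 3: STORE (1 ops)
  Iteration 4: STORE (1 ops)
Total: 4 iterations * 1 ops/iter = 4 operations

4


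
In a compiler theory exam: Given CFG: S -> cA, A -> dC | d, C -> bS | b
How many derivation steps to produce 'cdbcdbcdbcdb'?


Grammar: S -> cA, A -> dC | d, C -> bS | b
Deriving 'cdbcdbcdbcdb':
Step 1: S -> cA => cA
Step 2: A -> dC => cdC
Step 3: C -> bS => cdbS
Step 4: S -> cA => cdbcA
Step 5: A -> dC => cdbcdC
Step 6: C -> bS => cdbcdbS
Step 7: S -> cA => cdbcdbcA
Step 8: A -> dC => cdbcdbcdC
Step 9: C -> bS => cdbcdbcdbS
Step 10: S -> cA => cdbcdbcdbcA
Step 11: A -> dC => cdbcdbcdbcdC
Step 12: C -> b => cdbcdbcdbcdb
Total derivation steps: 12

12


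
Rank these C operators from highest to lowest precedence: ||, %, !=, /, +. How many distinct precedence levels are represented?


Looking up precedence for each operator:
  || -> precedence 1
  % -> precedence 6
  != -> precedence 3
  / -> precedence 6
  + -> precedence 5
Sorted highest to lowest: %, /, +, !=, ||
Distinct precedence values: [6, 5, 3, 1]
Number of distinct levels: 4

4


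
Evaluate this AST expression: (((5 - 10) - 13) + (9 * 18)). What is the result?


Expression: (((5 - 10) - 13) + (9 * 18))
Evaluating step by step:
  5 - 10 = -5
  -5 - 13 = -18
  9 * 18 = 162
  -18 + 162 = 144
Result: 144

144


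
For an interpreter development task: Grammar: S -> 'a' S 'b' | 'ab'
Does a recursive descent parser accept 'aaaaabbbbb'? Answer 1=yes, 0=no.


Grammar accepts strings of the form a^n b^n (n >= 1)
Word: 'aaaaabbbbb'
Counting: 5 a's and 5 b's
Check: 5 == 5? Yes
Derivation (S -> aSb applied 4 time(s), then S -> ab): S => aSb => aaSbb => aaaSbbb => aaaaSbbbb => aaaaabbbbb
Accepted

1


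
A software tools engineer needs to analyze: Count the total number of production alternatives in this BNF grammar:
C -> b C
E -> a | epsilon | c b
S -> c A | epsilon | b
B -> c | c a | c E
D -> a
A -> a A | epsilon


Counting alternatives per rule:
  C: 1 alternative(s)
  E: 3 alternative(s)
  S: 3 alternative(s)
  B: 3 alternative(s)
  D: 1 alternative(s)
  A: 2 alternative(s)
Sum: 1 + 3 + 3 + 3 + 1 + 2 = 13

13


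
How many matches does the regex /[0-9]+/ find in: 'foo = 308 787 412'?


Pattern: /[0-9]+/ (int literals)
Input: 'foo = 308 787 412'
Scanning for matches:
  Match 1: '308'
  Match 2: '787'
  Match 3: '412'
Total matches: 3

3


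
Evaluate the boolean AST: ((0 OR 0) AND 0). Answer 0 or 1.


Step 1: Evaluate inner node
  0 OR 0 = 0
Step 2: Evaluate root node
  0 AND 0 = 0

0


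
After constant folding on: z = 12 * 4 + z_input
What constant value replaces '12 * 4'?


Identifying constant sub-expression:
  Original: z = 12 * 4 + z_input
  12 and 4 are both compile-time constants
  Evaluating: 12 * 4 = 48
  After folding: z = 48 + z_input

48


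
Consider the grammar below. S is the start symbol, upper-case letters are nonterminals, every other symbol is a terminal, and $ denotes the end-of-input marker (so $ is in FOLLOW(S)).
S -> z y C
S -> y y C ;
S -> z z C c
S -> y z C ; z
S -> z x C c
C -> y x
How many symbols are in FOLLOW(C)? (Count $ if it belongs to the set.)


S is the start symbol and does not occur in any rule body, so FOLLOW(S) = {$}.
Examining every occurrence of C in a rule body:
  S -> z y C : C is at the right end -> add FOLLOW(S) = {$}
  S -> y y C ; : C is followed by terminal ';' -> add ';'
  S -> z z C c : C is followed by terminal 'c' -> add 'c'
  S -> y z C ; z : C is followed by terminal ';' -> add ';' (already in the set)
  S -> z x C c : C is followed by terminal 'c' -> add 'c' (already in the set)
  C -> y x : C does not occur in the body -> contributes nothing
FOLLOW(C) = {;, c, $}
Count: 3

3


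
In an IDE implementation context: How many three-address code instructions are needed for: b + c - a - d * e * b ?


Expression: b + c - a - d * e * b
Generating three-address code (respecting * over +/- precedence):
  Instruction 1: t1 = d * e
  Instruction 2: t2 = t1 * b
  Instruction 3: t3 = b + c
  Instruction 4: t4 = t3 - a
  Instruction 5: t5 = t4 - t2
Total instructions: 5

5


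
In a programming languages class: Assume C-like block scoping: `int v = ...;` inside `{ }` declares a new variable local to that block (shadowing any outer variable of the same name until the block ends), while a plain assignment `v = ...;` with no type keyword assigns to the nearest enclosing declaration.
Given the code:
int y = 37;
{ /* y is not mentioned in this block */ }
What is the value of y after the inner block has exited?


Analyzing scoping rules:
Outer scope: declares y = 37
Inner block: y is neither redeclared nor assigned -> unchanged
After the block -> 37
Result: 37

37


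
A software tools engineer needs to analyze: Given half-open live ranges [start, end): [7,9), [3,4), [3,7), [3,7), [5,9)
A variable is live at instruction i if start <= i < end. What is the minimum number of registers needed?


Live ranges:
  Var0: [7, 9)
  Var1: [3, 4)
  Var2: [3, 7)
  Var3: [3, 7)
  Var4: [5, 9)
Sweep-line events (position, delta, active):
  pos=3 start -> active=1
  pos=3 start -> active=2
  pos=3 start -> active=3
  pos=4 end -> active=2
  pos=5 start -> active=3
  pos=7 end -> active=2
  pos=7 end -> active=1
  pos=7 start -> active=2
  pos=9 end -> active=1
  pos=9 end -> active=0
Maximum simultaneous active: 3
Minimum registers needed: 3

3


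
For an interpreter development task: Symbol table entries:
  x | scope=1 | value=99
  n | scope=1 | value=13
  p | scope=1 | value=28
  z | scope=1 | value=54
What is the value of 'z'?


Searching symbol table for 'z':
  x | scope=1 | value=99
  n | scope=1 | value=13
  p | scope=1 | value=28
  z | scope=1 | value=54 <- MATCH
Found 'z' at scope 1 with value 54

54


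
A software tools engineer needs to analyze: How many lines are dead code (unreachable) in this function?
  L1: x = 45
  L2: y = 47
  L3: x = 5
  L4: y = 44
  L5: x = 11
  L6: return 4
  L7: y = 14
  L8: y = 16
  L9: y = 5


Analyzing control flow:
  L1: reachable (before return)
  L2: reachable (before return)
  L3: reachable (before return)
  L4: reachable (before return)
  L5: reachable (before return)
  L6: reachable (return statement)
  L7: DEAD (after return at L6)
  L8: DEAD (after return at L6)
  L9: DEAD (after return at L6)
Return at L6, total lines = 9
Dead lines: L7 through L9
Count: 3

3


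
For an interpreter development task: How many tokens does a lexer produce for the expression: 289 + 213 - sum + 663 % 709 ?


Scanning '289 + 213 - sum + 663 % 709'
Token 1: '289' -> integer_literal
Token 2: '+' -> operator
Token 3: '213' -> integer_literal
Token 4: '-' -> operator
Token 5: 'sum' -> identifier
Token 6: '+' -> operator
Token 7: '663' -> integer_literal
Token 8: '%' -> operator
Token 9: '709' -> integer_literal
Total tokens: 9

9


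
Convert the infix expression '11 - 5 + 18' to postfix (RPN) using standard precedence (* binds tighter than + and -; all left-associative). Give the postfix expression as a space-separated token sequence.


Applying the shunting-yard algorithm:
  Operand 11 -> output
  Push '-' onto operator stack -> op-stack: [-]
  Operand 5 -> output
  See '+' (prec 1); top '-' (prec 1) >= it -> pop '-' to output
  Push '+' onto operator stack -> op-stack: [+]
  Operand 18 -> output
  End of input: pop '+' to output
Postfix result: 11 5 - 18 +

11 5 - 18 +


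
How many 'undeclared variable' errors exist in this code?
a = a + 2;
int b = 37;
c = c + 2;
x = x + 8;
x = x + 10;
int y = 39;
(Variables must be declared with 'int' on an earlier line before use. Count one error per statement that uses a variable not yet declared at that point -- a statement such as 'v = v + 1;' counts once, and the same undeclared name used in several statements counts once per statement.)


Scanning code line by line:
  Line 1: use 'a' -> ERROR (undeclared)
  Line 2: declare 'b' -> declared = ['b']
  Line 3: use 'c' -> ERROR (undeclared)
  Line 4: use 'x' -> ERROR (undeclared)
  Line 5: use 'x' -> ERROR (undeclared)
  Line 6: declare 'y' -> declared = ['b', 'y']
Total undeclared variable errors: 4

4


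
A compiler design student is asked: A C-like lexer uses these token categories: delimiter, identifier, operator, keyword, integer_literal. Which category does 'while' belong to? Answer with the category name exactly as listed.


Token: 'while'
Checking categories:
  identifier: no
  integer_literal: no
  operator: no
  keyword: YES
  delimiter: no
Category: keyword

keyword


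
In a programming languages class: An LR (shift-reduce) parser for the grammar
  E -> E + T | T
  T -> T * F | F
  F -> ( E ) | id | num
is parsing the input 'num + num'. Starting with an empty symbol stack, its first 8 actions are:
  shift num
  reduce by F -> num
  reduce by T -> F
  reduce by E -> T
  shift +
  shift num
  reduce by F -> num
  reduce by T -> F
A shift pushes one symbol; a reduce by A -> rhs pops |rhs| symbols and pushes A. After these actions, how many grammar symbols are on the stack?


Tracking the symbol stack through each action:
  Action 1: shift 'num' : push -> stack = [num] (size 1)
  Action 2: reduce by F -> num : pop 1, push F -> stack = [F] (size 1)
  Action 3: reduce by T -> F : pop 1, push T -> stack = [T] (size 1)
  Action 4: reduce by E -> T : pop 1, push E -> stack = [E] (size 1)
  Action 5: shift '+' : push -> stack = [E, +] (size 2)
  Action 6: shift 'num' : push -> stack = [E, +, num] (size 3)
  Action 7: reduce by F -> num : pop 1, push F -> stack = [E, +, F] (size 3)
  Action 8: reduce by T -> F : pop 1, push T -> stack = [E, +, T] (size 3)
Final stack size: 3

3


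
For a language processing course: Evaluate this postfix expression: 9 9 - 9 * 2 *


Processing tokens left to right:
Push 9, Push 9
Pop 9 and 9, compute 9 - 9 = 0, push 0
Push 9
Pop 0 and 9, compute 0 * 9 = 0, push 0
Push 2
Pop 0 and 2, compute 0 * 2 = 0, push 0
Stack result: 0

0


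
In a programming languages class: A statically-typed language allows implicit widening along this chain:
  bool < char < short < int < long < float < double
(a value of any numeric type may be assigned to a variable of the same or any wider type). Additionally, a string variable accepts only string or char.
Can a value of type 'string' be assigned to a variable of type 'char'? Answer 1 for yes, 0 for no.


Target variable type: char
Source value type: string
Rule: string cannot widen to any numeric type
Result: 0

0


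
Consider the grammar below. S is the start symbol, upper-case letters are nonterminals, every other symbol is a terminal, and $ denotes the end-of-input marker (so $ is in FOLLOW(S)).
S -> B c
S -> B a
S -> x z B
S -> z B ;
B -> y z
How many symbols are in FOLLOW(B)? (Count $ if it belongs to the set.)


S is the start symbol and does not occur in any rule body, so FOLLOW(S) = {$}.
Examining every occurrence of B in a rule body:
  S -> B c : B is followed by terminal 'c' -> add 'c'
  S -> B a : B is followed by terminal 'a' -> add 'a'
  S -> x z B : B is at the right end -> add FOLLOW(S) = {$}
  S -> z B ; : B is followed by terminal ';' -> add ';'
  B -> y z : B does not occur in the body -> contributes nothing
FOLLOW(B) = {;, a, c, $}
Count: 4

4


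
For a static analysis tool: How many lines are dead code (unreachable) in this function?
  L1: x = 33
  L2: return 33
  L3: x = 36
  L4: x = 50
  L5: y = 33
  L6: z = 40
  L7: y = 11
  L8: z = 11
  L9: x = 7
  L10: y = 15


Analyzing control flow:
  L1: reachable (before return)
  L2: reachable (return statement)
  L3: DEAD (after return at L2)
  L4: DEAD (after return at L2)
  L5: DEAD (after return at L2)
  L6: DEAD (after return at L2)
  L7: DEAD (after return at L2)
  L8: DEAD (after return at L2)
  L9: DEAD (after return at L2)
  L10: DEAD (after return at L2)
Return at L2, total lines = 10
Dead lines: L3 through L10
Count: 8

8


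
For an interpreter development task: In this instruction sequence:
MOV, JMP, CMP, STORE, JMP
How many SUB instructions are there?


Scanning instruction sequence for SUB:
  Position 1: MOV
  Position 2: JMP
  Position 3: CMP
  Position 4: STORE
  Position 5: JMP
Matches at positions: []
Total SUB count: 0

0


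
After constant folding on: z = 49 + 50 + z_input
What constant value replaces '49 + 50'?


Identifying constant sub-expression:
  Original: z = 49 + 50 + z_input
  49 and 50 are both compile-time constants
  Evaluating: 49 + 50 = 99
  After folding: z = 99 + z_input

99


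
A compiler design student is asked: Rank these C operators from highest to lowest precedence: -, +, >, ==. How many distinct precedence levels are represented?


Looking up precedence for each operator:
  - -> precedence 5
  + -> precedence 5
  > -> precedence 4
  == -> precedence 3
Sorted highest to lowest: -, +, >, ==
Distinct precedence values: [5, 4, 3]
Number of distinct levels: 3

3


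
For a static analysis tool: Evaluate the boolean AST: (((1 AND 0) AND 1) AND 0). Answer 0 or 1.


Step 1: Evaluate inner node
  1 AND 0 = 0
Step 2: Evaluate next node
  0 AND 1 = 0
Step 3: Evaluate root node
  0 AND 0 = 0

0


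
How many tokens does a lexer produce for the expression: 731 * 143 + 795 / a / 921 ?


Scanning '731 * 143 + 795 / a / 921'
Token 1: '731' -> integer_literal
Token 2: '*' -> operator
Token 3: '143' -> integer_literal
Token 4: '+' -> operator
Token 5: '795' -> integer_literal
Token 6: '/' -> operator
Token 7: 'a' -> identifier
Token 8: '/' -> operator
Token 9: '921' -> integer_literal
Total tokens: 9

9


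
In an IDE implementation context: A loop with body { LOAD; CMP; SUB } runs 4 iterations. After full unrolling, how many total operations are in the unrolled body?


Loop body operations: LOAD, CMP, SUB (3 ops per iteration)
Unrolling 4 iterations:
  Iteration 1: LOAD, CMP, SUB (3 ops)
  Iteration 2: LOAD, CMP, SUB (3 ops)
  Iteration 3: LOAD, CMP, SUB (3 ops)
  Iteration 4: LOAD, CMP, SUB (3 ops)
Total: 4 iterations * 3 ops/iter = 12 operations

12


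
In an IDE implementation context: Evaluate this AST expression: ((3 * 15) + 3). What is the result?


Expression: ((3 * 15) + 3)
Evaluating step by step:
  3 * 15 = 45
  45 + 3 = 48
Result: 48

48


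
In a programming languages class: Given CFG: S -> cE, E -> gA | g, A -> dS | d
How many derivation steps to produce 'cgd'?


Grammar: S -> cE, E -> gA | g, A -> dS | d
Deriving 'cgd':
Step 1: S -> cE => cE
Step 2: E -> gA => cgA
Step 3: A -> d => cgd
Total derivation steps: 3

3


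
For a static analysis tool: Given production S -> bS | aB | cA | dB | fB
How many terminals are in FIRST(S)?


Production: S -> bS | aB | cA | dB | fB
Examining each alternative for leading terminals:
  S -> bS : first terminal = 'b'
  S -> aB : first terminal = 'a'
  S -> cA : first terminal = 'c'
  S -> dB : first terminal = 'd'
  S -> fB : first terminal = 'f'
FIRST(S) = {a, b, c, d, f}
Count: 5

5
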